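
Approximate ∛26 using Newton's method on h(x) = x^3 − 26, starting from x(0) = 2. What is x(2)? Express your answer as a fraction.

149/49

h'(x) = 3x^2.
h(2) = −18, h'(2) = 12, so x(1) = 2 − (−18)/12 = 7/2.
h(7/2) = 135/8, h'(7/2) = 147/4, so x(2) = (7/2) − (135/8)/(147/4) = 149/49.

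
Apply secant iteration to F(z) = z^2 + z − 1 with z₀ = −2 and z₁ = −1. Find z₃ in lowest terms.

F(−2) = 1, F(−1) = −1. z₂ = (−1) − (−1)·((−1) − (−2))/((−1) − 1) = −3/2.
F(−1) = −1, F(−3/2) = −1/4. z₃ = (−3/2) − (−1/4)·((−3/2) − (−1))/((−1/4) − (−1)) = −5/3.

−5/3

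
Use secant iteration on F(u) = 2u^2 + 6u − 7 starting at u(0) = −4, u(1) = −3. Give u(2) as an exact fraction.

−31/8

F(−4) = 1, F(−3) = −7. u(2) = (−3) − (−7)·((−3) − (−4))/((−7) − 1) = −31/8.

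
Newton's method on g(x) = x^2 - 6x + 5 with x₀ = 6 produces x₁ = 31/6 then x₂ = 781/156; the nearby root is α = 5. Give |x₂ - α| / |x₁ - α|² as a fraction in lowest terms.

3/13

x₁ - α = 31/6 - 5 = 1/6, so |x₁ - α| = 1/6.
x₂ - α = 781/156 - 5 = 1/156, so |x₂ - α| = 1/156.
|x₁ - α|² = 1/36.
Ratio = (1/156) / (1/36) = 3/13.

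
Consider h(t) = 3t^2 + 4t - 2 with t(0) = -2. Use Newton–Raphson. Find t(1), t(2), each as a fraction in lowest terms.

t(1) = -7/4, t(2) = -179/104

h'(t) = 6t + 4.
h(-2) = 2, h'(-2) = -8, so t(1) = (-2) - 2/(-8) = -7/4.
h(-7/4) = 3/16, h'(-7/4) = -13/2, so t(2) = (-7/4) - (3/16)/(-13/2) = -179/104.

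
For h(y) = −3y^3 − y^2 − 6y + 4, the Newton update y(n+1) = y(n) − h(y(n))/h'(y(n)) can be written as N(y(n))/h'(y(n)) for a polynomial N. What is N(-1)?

h'(y) = −9y^2 − 2y − 6.
N(y) = y·h'(y) − h(y) = y·(−9y^2 − 2y − 6) − (−3y^3 − y^2 − 6y + 4) = −6y^3 − y^2 − 4.
N(-1) = 1.

1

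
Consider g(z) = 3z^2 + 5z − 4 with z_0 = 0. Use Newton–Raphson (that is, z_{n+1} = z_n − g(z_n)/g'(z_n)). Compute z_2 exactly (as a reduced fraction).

g'(z) = 6z + 5.
g(0) = −4, g'(0) = 5, so z_1 = 0 − (−4)/5 = 4/5.
g(4/5) = 48/25, g'(4/5) = 49/5, so z_2 = (4/5) − (48/25)/(49/5) = 148/245.

148/245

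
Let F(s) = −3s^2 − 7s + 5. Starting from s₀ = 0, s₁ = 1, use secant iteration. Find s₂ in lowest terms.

F(0) = 5, F(1) = −5. s₂ = 1 − (−5)·(1 − 0)/((−5) − 5) = 1/2.

1/2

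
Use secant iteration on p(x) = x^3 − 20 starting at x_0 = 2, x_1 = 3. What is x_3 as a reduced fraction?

23270/8599

p(2) = −12, p(3) = 7. x_2 = 3 − 7·(3 − 2)/(7 − (−12)) = 50/19.
p(3) = 7, p(50/19) = −12180/6859. x_3 = (50/19) − (−12180/6859)·((50/19) − 3)/((−12180/6859) − 7) = 23270/8599.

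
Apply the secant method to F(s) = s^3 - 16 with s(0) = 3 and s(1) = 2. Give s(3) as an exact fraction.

F(3) = 11, F(2) = -8. s(2) = 2 - (-8)·(2 - 3)/((-8) - 11) = 46/19.
F(2) = -8, F(46/19) = -12408/6859. s(3) = (46/19) - (-12408/6859)·((46/19) - 2)/((-12408/6859) - (-8)) = 3376/1327.

3376/1327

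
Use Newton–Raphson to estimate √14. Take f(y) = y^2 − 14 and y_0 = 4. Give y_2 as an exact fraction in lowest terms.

f'(y) = 2y.
f(4) = 2, f'(4) = 8, so y_1 = 4 − 2/8 = 15/4.
f(15/4) = 1/16, f'(15/4) = 15/2, so y_2 = (15/4) − (1/16)/(15/2) = 449/120.

449/120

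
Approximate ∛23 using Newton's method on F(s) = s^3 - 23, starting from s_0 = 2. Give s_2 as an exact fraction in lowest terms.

F'(s) = 3s^2.
F(2) = -15, F'(2) = 12, so s_1 = 2 - (-15)/12 = 13/4.
F(13/4) = 725/64, F'(13/4) = 507/16, so s_2 = (13/4) - (725/64)/(507/16) = 2933/1014.

2933/1014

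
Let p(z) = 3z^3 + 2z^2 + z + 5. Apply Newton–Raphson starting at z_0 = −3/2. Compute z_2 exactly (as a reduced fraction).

−3725169/2773670

p'(z) = 9z^2 + 4z + 1.
p(−3/2) = −17/8, p'(−3/2) = 61/4, so z_1 = (−3/2) − (−17/8)/(61/4) = −83/61.
p(−83/61) = −48841/226981, p'(−83/61) = 45470/3721, so z_2 = (−83/61) − (−48841/226981)/(45470/3721) = −3725169/2773670.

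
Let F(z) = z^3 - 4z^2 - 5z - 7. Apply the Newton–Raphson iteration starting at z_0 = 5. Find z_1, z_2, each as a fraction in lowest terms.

z_1 = 157/30, z_2 = 2485453/476505

F'(z) = 3z^2 - 8z - 5.
F(5) = -7, F'(5) = 30, so z_1 = 5 - (-7)/30 = 157/30.
F(157/30) = 16513/27000, F'(157/30) = 10589/300, so z_2 = (157/30) - (16513/27000)/(10589/300) = 2485453/476505.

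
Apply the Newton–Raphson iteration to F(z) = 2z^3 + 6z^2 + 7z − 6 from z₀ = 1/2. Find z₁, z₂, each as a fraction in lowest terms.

F'(z) = 6z^2 + 12z + 7.
F(1/2) = −3/4, F'(1/2) = 29/2, so z₁ = (1/2) − (−3/4)/(29/2) = 16/29.
F(16/29) = 594/24389, F'(16/29) = 12991/841, so z₂ = (16/29) − (594/24389)/(12991/841) = 18842/34249.

z₁ = 16/29, z₂ = 18842/34249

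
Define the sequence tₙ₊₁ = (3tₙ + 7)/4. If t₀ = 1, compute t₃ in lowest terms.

143/32

t₁ = (3·1 + 7)/4 = 5/2.
t₂ = (3·(5/2) + 7)/4 = 29/8.
t₃ = (3·(29/8) + 7)/4 = 143/32.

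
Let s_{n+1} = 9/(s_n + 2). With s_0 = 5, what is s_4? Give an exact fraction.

s_1 = 9/(5 + 2) = 9/7.
s_2 = 9/(9/7 + 2) = 63/23.
s_3 = 9/(63/23 + 2) = 207/109.
s_4 = 9/(207/109 + 2) = 981/425.

981/425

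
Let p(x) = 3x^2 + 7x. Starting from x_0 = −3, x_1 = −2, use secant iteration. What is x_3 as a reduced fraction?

−54/23

p(−3) = 6, p(−2) = −2. x_2 = (−2) − (−2)·((−2) − (−3))/((−2) − 6) = −9/4.
p(−2) = −2, p(−9/4) = −9/16. x_3 = (−9/4) − (−9/16)·((−9/4) − (−2))/((−9/16) − (−2)) = −54/23.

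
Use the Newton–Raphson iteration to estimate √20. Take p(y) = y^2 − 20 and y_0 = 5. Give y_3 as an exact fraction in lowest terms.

51841/11592

p'(y) = 2y.
p(5) = 5, p'(5) = 10, so y_1 = 5 − 5/10 = 9/2.
p(9/2) = 1/4, p'(9/2) = 9, so y_2 = (9/2) − (1/4)/9 = 161/36.
p(161/36) = 1/1296, p'(161/36) = 161/18, so y_3 = (161/36) − (1/1296)/(161/18) = 51841/11592.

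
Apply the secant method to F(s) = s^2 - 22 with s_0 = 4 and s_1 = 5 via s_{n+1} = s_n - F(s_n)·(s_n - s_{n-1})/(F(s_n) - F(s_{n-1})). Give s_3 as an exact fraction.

F(4) = -6, F(5) = 3. s_2 = 5 - 3·(5 - 4)/(3 - (-6)) = 14/3.
F(5) = 3, F(14/3) = -2/9. s_3 = (14/3) - (-2/9)·((14/3) - 5)/((-2/9) - 3) = 136/29.

136/29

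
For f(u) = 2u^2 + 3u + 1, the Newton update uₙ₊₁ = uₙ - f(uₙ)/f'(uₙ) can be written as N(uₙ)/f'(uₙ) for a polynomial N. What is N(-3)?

f'(u) = 4u + 3.
N(u) = u·f'(u) - f(u) = u·(4u + 3) - (2u^2 + 3u + 1) = 2u^2 - 1.
N(-3) = 17.

17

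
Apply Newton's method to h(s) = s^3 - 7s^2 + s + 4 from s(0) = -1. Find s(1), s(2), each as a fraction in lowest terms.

h'(s) = 3s^2 - 14s + 1.
h(-1) = -5, h'(-1) = 18, so s(1) = (-1) - (-5)/18 = -13/18.
h(-13/18) = -4375/5832, h'(-13/18) = 1369/108, so s(2) = (-13/18) - (-4375/5832)/(1369/108) = -24508/36963.

s(1) = -13/18, s(2) = -24508/36963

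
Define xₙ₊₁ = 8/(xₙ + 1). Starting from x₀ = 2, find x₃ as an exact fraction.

x₁ = 8/(2 + 1) = 8/3.
x₂ = 8/(8/3 + 1) = 24/11.
x₃ = 8/(24/11 + 1) = 88/35.

88/35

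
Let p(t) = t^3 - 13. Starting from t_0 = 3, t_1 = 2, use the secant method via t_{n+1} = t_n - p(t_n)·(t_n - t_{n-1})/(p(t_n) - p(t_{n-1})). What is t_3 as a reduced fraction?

11659/4927

p(3) = 14, p(2) = -5. t_2 = 2 - (-5)·(2 - 3)/((-5) - 14) = 43/19.
p(2) = -5, p(43/19) = -9660/6859. t_3 = (43/19) - (-9660/6859)·((43/19) - 2)/((-9660/6859) - (-5)) = 11659/4927.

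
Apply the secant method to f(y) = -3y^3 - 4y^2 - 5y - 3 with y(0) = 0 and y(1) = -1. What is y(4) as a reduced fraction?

f(0) = -3, f(-1) = 1. y(2) = (-1) - 1·((-1) - 0)/(1 - (-3)) = -3/4.
f(-1) = 1, f(-3/4) = -15/64. y(3) = (-3/4) - (-15/64)·((-3/4) - (-1))/((-15/64) - 1) = -63/79.
f(-3/4) = -15/64, f(-63/79) = -17265/493039. y(4) = (-63/79) - (-17265/493039)·((-63/79) - (-3/4))/((-17265/493039) - (-15/64)) = -67587/83875.

-67587/83875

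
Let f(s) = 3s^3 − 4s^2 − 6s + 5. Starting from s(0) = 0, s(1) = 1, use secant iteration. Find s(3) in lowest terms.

f(0) = 5, f(1) = −2. s(2) = 1 − (−2)·(1 − 0)/((−2) − 5) = 5/7.
f(1) = −2, f(5/7) = −80/343. s(3) = (5/7) − (−80/343)·((5/7) − 1)/((−80/343) − (−2)) = 205/303.

205/303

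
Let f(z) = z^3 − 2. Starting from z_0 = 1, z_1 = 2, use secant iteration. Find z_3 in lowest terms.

f(1) = −1, f(2) = 6. z_2 = 2 − 6·(2 − 1)/(6 − (−1)) = 8/7.
f(2) = 6, f(8/7) = −174/343. z_3 = (8/7) − (−174/343)·((8/7) − 2)/((−174/343) − 6) = 75/62.

75/62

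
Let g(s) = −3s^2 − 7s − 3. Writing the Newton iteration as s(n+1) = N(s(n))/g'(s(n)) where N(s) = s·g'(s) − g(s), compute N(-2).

−9

g'(s) = −6s − 7.
N(s) = s·g'(s) − g(s) = s·(−6s − 7) − (−3s^2 − 7s − 3) = −3s^2 + 3.
N(-2) = −9.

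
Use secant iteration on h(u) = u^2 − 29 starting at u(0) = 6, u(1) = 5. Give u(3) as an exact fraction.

h(6) = 7, h(5) = −4. u(2) = 5 − (−4)·(5 − 6)/((−4) − 7) = 59/11.
h(5) = −4, h(59/11) = −28/121. u(3) = (59/11) − (−28/121)·((59/11) − 5)/((−28/121) − (−4)) = 307/57.

307/57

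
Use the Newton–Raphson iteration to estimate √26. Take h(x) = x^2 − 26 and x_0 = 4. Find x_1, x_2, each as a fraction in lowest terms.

h'(x) = 2x.
h(4) = −10, h'(4) = 8, so x_1 = 4 − (−10)/8 = 21/4.
h(21/4) = 25/16, h'(21/4) = 21/2, so x_2 = (21/4) − (25/16)/(21/2) = 857/168.

x_1 = 21/4, x_2 = 857/168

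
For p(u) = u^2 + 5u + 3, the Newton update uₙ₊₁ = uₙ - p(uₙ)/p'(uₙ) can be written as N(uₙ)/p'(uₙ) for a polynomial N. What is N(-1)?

-2

p'(u) = 2u + 5.
N(u) = u·p'(u) - p(u) = u·(2u + 5) - (u^2 + 5u + 3) = u^2 - 3.
N(-1) = -2.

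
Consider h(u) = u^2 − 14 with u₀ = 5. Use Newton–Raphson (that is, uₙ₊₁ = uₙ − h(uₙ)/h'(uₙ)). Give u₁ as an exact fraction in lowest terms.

h'(u) = 2u.
h(5) = 11, h'(5) = 10, so u₁ = 5 − 11/10 = 39/10.

39/10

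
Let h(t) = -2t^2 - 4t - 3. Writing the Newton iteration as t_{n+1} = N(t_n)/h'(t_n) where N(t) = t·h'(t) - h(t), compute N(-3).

-15

h'(t) = -4t - 4.
N(t) = t·h'(t) - h(t) = t·(-4t - 4) - (-2t^2 - 4t - 3) = -2t^2 + 3.
N(-3) = -15.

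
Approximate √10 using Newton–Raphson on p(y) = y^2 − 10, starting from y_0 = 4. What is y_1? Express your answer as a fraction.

p'(y) = 2y.
p(4) = 6, p'(4) = 8, so y_1 = 4 − 6/8 = 13/4.

13/4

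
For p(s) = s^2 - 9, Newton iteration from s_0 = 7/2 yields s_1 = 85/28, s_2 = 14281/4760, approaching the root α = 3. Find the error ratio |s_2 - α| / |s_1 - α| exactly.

1/170

s_1 - α = 85/28 - 3 = 1/28, so |s_1 - α| = 1/28.
s_2 - α = 14281/4760 - 3 = 1/4760, so |s_2 - α| = 1/4760.
Ratio = (1/4760) / (1/28) = 1/170.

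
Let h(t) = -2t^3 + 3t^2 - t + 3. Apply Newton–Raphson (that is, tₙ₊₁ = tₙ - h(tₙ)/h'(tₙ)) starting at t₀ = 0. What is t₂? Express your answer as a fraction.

h'(t) = -6t^2 + 6t - 1.
h(0) = 3, h'(0) = -1, so t₁ = 0 - 3/(-1) = 3.
h(3) = -27, h'(3) = -37, so t₂ = 3 - (-27)/(-37) = 84/37.

84/37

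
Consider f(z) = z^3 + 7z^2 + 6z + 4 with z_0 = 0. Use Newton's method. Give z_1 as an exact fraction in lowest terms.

f'(z) = 3z^2 + 14z + 6.
f(0) = 4, f'(0) = 6, so z_1 = 0 − 4/6 = −2/3.

−2/3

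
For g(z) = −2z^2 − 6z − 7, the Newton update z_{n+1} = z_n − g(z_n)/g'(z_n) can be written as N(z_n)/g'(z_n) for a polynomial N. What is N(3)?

−11

g'(z) = −4z − 6.
N(z) = z·g'(z) − g(z) = z·(−4z − 6) − (−2z^2 − 6z − 7) = −2z^2 + 7.
N(3) = −11.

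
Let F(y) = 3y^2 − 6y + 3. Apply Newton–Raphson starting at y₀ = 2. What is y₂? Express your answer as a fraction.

F'(y) = 6y − 6.
F(2) = 3, F'(2) = 6, so y₁ = 2 − 3/6 = 3/2.
F(3/2) = 3/4, F'(3/2) = 3, so y₂ = (3/2) − (3/4)/3 = 5/4.

5/4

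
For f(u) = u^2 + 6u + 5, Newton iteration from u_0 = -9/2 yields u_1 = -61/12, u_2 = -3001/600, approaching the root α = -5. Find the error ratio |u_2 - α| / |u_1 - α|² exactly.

u_1 - α = -61/12 - (-5) = -61/12 + 5 = -1/12, so |u_1 - α| = 1/12.
u_2 - α = -3001/600 - (-5) = -3001/600 + 5 = -1/600, so |u_2 - α| = 1/600.
|u_1 - α|² = 1/144.
Ratio = (1/600) / (1/144) = 6/25.

6/25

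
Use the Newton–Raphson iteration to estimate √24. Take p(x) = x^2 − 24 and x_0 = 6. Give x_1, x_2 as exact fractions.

p'(x) = 2x.
p(6) = 12, p'(6) = 12, so x_1 = 6 − 12/12 = 5.
p(5) = 1, p'(5) = 10, so x_2 = 5 − 1/10 = 49/10.

x_1 = 5, x_2 = 49/10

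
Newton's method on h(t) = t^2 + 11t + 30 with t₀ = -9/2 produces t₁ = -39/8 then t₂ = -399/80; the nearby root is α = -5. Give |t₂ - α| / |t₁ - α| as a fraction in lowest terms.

1/10

t₁ - α = -39/8 - (-5) = -39/8 + 5 = 1/8, so |t₁ - α| = 1/8.
t₂ - α = -399/80 - (-5) = -399/80 + 5 = 1/80, so |t₂ - α| = 1/80.
Ratio = (1/80) / (1/8) = 1/10.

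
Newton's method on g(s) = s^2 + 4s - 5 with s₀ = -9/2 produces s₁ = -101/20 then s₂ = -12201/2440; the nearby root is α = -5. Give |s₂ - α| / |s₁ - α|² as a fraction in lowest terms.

10/61

s₁ - α = -101/20 - (-5) = -101/20 + 5 = -1/20, so |s₁ - α| = 1/20.
s₂ - α = -12201/2440 - (-5) = -12201/2440 + 5 = -1/2440, so |s₂ - α| = 1/2440.
|s₁ - α|² = 1/400.
Ratio = (1/2440) / (1/400) = 10/61.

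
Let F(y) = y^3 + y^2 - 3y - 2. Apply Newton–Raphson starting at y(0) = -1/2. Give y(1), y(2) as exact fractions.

F'(y) = 3y^2 + 2y - 3.
F(-1/2) = -3/8, F'(-1/2) = -13/4, so y(1) = (-1/2) - (-3/8)/(-13/4) = -8/13.
F(-8/13) = -18/2197, F'(-8/13) = -523/169, so y(2) = (-8/13) - (-18/2197)/(-523/169) = -4202/6799.

y(1) = -8/13, y(2) = -4202/6799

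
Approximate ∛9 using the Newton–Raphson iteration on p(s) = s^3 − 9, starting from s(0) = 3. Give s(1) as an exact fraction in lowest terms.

p'(s) = 3s^2.
p(3) = 18, p'(3) = 27, so s(1) = 3 − 18/27 = 7/3.

7/3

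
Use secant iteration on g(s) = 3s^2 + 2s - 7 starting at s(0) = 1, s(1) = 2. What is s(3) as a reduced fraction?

g(1) = -2, g(2) = 9. s(2) = 2 - 9·(2 - 1)/(9 - (-2)) = 13/11.
g(2) = 9, g(13/11) = -54/121. s(3) = (13/11) - (-54/121)·((13/11) - 2)/((-54/121) - 9) = 155/127.

155/127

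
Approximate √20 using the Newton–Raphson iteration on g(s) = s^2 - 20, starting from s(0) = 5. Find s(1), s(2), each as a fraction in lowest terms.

s(1) = 9/2, s(2) = 161/36

g'(s) = 2s.
g(5) = 5, g'(5) = 10, so s(1) = 5 - 5/10 = 9/2.
g(9/2) = 1/4, g'(9/2) = 9, so s(2) = (9/2) - (1/4)/9 = 161/36.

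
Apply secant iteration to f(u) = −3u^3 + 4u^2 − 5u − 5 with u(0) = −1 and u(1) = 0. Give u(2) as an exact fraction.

−5/12

f(−1) = 7, f(0) = −5. u(2) = 0 − (−5)·(0 − (−1))/((−5) − 7) = −5/12.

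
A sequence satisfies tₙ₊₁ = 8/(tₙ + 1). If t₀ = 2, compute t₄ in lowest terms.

280/123

t₁ = 8/(2 + 1) = 8/3.
t₂ = 8/(8/3 + 1) = 24/11.
t₃ = 8/(24/11 + 1) = 88/35.
t₄ = 8/(88/35 + 1) = 280/123.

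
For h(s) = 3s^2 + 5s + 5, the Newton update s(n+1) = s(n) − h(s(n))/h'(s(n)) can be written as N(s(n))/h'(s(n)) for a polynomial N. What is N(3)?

h'(s) = 6s + 5.
N(s) = s·h'(s) − h(s) = s·(6s + 5) − (3s^2 + 5s + 5) = 3s^2 − 5.
N(3) = 22.

22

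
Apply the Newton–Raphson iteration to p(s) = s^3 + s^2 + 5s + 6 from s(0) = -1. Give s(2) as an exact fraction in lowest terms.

-844/729

p'(s) = 3s^2 + 2s + 5.
p(-1) = 1, p'(-1) = 6, so s(1) = (-1) - 1/6 = -7/6.
p(-7/6) = -13/216, p'(-7/6) = 27/4, so s(2) = (-7/6) - (-13/216)/(27/4) = -844/729.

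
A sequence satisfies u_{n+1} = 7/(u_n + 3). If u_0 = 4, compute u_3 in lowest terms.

28/19

u_1 = 7/(4 + 3) = 1.
u_2 = 7/(1 + 3) = 7/4.
u_3 = 7/(7/4 + 3) = 28/19.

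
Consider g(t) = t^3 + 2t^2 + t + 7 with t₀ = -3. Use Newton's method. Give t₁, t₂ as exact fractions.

t₁ = -43/16, t₂ = -64259/24408

g'(t) = 3t^2 + 4t + 1.
g(-3) = -5, g'(-3) = 16, so t₁ = (-3) - (-5)/16 = -43/16.
g(-43/16) = -2675/4096, g'(-43/16) = 3051/256, so t₂ = (-43/16) - (-2675/4096)/(3051/256) = -64259/24408.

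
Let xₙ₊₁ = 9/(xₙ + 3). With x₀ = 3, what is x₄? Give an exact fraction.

x₁ = 9/(3 + 3) = 3/2.
x₂ = 9/(3/2 + 3) = 2.
x₃ = 9/(2 + 3) = 9/5.
x₄ = 9/(9/5 + 3) = 15/8.

15/8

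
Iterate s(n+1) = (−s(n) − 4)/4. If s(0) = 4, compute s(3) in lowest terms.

−7/8

s(1) = (−4 − 4)/4 = −2.
s(2) = (−(−2) − 4)/4 = −1/2.
s(3) = (−(−1/2) − 4)/4 = −7/8.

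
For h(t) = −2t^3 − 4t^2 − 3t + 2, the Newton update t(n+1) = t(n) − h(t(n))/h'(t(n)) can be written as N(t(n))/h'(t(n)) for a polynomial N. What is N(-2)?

14

h'(t) = −6t^2 − 8t − 3.
N(t) = t·h'(t) − h(t) = t·(−6t^2 − 8t − 3) − (−2t^3 − 4t^2 − 3t + 2) = −4t^3 − 4t^2 − 2.
N(-2) = 14.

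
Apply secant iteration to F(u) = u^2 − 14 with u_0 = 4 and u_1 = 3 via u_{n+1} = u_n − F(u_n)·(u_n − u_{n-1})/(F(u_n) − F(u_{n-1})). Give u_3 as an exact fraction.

F(4) = 2, F(3) = −5. u_2 = 3 − (−5)·(3 − 4)/((−5) − 2) = 26/7.
F(3) = −5, F(26/7) = −10/49. u_3 = (26/7) − (−10/49)·((26/7) − 3)/((−10/49) − (−5)) = 176/47.

176/47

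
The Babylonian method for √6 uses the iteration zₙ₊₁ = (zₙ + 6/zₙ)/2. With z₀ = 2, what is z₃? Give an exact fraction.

z₁ = (2 + 6/2)/2 = 5/2.
z₂ = (5/2 + 6/(5/2))/2 = 49/20.
z₃ = (49/20 + 6/(49/20))/2 = 4801/1960.

4801/1960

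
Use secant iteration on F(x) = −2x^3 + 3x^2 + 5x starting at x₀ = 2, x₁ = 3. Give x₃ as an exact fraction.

F(2) = 6, F(3) = −12. x₂ = 3 − (−12)·(3 − 2)/((−12) − 6) = 7/3.
F(3) = −12, F(7/3) = 70/27. x₃ = (7/3) − (70/27)·((7/3) − 3)/((70/27) − (−12)) = 483/197.

483/197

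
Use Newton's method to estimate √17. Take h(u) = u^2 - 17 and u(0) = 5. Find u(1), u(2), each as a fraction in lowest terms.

h'(u) = 2u.
h(5) = 8, h'(5) = 10, so u(1) = 5 - 8/10 = 21/5.
h(21/5) = 16/25, h'(21/5) = 42/5, so u(2) = (21/5) - (16/25)/(42/5) = 433/105.

u(1) = 21/5, u(2) = 433/105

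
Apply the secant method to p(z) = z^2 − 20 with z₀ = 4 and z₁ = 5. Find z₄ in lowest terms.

p(4) = −4, p(5) = 5. z₂ = 5 − 5·(5 − 4)/(5 − (−4)) = 40/9.
p(5) = 5, p(40/9) = −20/81. z₃ = (40/9) − (−20/81)·((40/9) − 5)/((−20/81) − 5) = 76/17.
p(40/9) = −20/81, p(76/17) = −4/289. z₄ = (76/17) − (−4/289)·((76/17) − (40/9))/((−4/289) − (−20/81)) = 1525/341.

1525/341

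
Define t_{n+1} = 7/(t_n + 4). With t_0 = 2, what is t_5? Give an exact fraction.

t_1 = 7/(2 + 4) = 7/6.
t_2 = 7/(7/6 + 4) = 42/31.
t_3 = 7/(42/31 + 4) = 217/166.
t_4 = 7/(217/166 + 4) = 1162/881.
t_5 = 7/(1162/881 + 4) = 6167/4686.

6167/4686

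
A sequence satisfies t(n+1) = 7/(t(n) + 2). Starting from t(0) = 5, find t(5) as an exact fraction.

329/185

t(1) = 7/(5 + 2) = 1.
t(2) = 7/(1 + 2) = 7/3.
t(3) = 7/(7/3 + 2) = 21/13.
t(4) = 7/(21/13 + 2) = 91/47.
t(5) = 7/(91/47 + 2) = 329/185.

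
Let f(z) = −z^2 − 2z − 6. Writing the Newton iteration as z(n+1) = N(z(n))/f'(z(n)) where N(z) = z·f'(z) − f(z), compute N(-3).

f'(z) = −2z − 2.
N(z) = z·f'(z) − f(z) = z·(−2z − 2) − (−z^2 − 2z − 6) = −z^2 + 6.
N(-3) = −3.

−3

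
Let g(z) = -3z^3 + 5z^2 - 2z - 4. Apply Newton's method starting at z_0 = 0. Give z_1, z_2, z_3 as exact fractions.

z_1 = -2, z_2 = -36/29, z_3 = -282706/344897

g'(z) = -9z^2 + 10z - 2.
g(0) = -4, g'(0) = -2, so z_1 = 0 - (-4)/(-2) = -2.
g(-2) = 44, g'(-2) = -58, so z_2 = (-2) - 44/(-58) = -36/29.
g(-36/29) = 290884/24389, g'(-36/29) = -23786/841, so z_3 = (-36/29) - (290884/24389)/(-23786/841) = -282706/344897.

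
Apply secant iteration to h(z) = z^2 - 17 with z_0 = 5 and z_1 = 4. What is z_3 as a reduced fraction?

301/73

h(5) = 8, h(4) = -1. z_2 = 4 - (-1)·(4 - 5)/((-1) - 8) = 37/9.
h(4) = -1, h(37/9) = -8/81. z_3 = (37/9) - (-8/81)·((37/9) - 4)/((-8/81) - (-1)) = 301/73.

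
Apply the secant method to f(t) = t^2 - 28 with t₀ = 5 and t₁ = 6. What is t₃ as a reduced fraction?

f(5) = -3, f(6) = 8. t₂ = 6 - 8·(6 - 5)/(8 - (-3)) = 58/11.
f(6) = 8, f(58/11) = -24/121. t₃ = (58/11) - (-24/121)·((58/11) - 6)/((-24/121) - 8) = 164/31.

164/31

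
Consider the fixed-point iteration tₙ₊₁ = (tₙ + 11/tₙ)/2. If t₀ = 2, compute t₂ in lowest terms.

401/120

t₁ = (2 + 11/2)/2 = 15/4.
t₂ = (15/4 + 11/(15/4))/2 = 401/120.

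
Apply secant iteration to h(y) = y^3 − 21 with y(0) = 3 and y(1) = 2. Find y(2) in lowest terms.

51/19

h(3) = 6, h(2) = −13. y(2) = 2 − (−13)·(2 − 3)/((−13) − 6) = 51/19.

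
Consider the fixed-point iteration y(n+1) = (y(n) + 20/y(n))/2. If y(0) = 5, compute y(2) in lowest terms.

y(1) = (5 + 20/5)/2 = 9/2.
y(2) = (9/2 + 20/(9/2))/2 = 161/36.

161/36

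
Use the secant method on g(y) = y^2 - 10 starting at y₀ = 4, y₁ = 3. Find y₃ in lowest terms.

g(4) = 6, g(3) = -1. y₂ = 3 - (-1)·(3 - 4)/((-1) - 6) = 22/7.
g(3) = -1, g(22/7) = -6/49. y₃ = (22/7) - (-6/49)·((22/7) - 3)/((-6/49) - (-1)) = 136/43.

136/43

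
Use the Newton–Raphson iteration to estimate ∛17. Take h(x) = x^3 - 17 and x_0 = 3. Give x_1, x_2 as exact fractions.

x_1 = 71/27, x_2 = 1050433/408321

h'(x) = 3x^2.
h(3) = 10, h'(3) = 27, so x_1 = 3 - 10/27 = 71/27.
h(71/27) = 23300/19683, h'(71/27) = 5041/243, so x_2 = (71/27) - (23300/19683)/(5041/243) = 1050433/408321.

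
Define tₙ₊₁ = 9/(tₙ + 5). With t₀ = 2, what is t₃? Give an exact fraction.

t₁ = 9/(2 + 5) = 9/7.
t₂ = 9/(9/7 + 5) = 63/44.
t₃ = 9/(63/44 + 5) = 396/283.

396/283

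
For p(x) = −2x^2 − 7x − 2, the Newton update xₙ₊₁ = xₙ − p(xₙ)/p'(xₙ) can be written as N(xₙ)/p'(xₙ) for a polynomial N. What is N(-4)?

p'(x) = −4x − 7.
N(x) = x·p'(x) − p(x) = x·(−4x − 7) − (−2x^2 − 7x − 2) = −2x^2 + 2.
N(-4) = −30.

−30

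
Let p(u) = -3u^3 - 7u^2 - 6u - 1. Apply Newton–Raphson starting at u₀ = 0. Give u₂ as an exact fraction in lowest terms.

p'(u) = -9u^2 - 14u - 6.
p(0) = -1, p'(0) = -6, so u₁ = 0 - (-1)/(-6) = -1/6.
p(-1/6) = -13/72, p'(-1/6) = -47/12, so u₂ = (-1/6) - (-13/72)/(-47/12) = -10/47.

-10/47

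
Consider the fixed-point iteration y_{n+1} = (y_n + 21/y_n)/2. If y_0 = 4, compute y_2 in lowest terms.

y_1 = (4 + 21/4)/2 = 37/8.
y_2 = (37/8 + 21/(37/8))/2 = 2713/592.

2713/592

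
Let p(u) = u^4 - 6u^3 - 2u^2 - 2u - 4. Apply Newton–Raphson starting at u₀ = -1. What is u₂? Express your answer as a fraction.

p'(u) = 4u^3 - 18u^2 - 4u - 2.
p(-1) = 3, p'(-1) = -20, so u₁ = (-1) - 3/(-20) = -17/20.
p(-17/20) = 73881/160000, p'(-17/20) = -28123/2000, so u₂ = (-17/20) - (73881/160000)/(-28123/2000) = -1838483/2249840.

-1838483/2249840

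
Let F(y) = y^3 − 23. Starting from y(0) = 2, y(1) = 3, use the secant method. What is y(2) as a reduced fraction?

53/19

F(2) = −15, F(3) = 4. y(2) = 3 − 4·(3 − 2)/(4 − (−15)) = 53/19.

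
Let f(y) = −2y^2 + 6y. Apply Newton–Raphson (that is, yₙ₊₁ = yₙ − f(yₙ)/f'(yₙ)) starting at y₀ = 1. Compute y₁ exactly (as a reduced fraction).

−1

f'(y) = −4y + 6.
f(1) = 4, f'(1) = 2, so y₁ = 1 − 4/2 = −1.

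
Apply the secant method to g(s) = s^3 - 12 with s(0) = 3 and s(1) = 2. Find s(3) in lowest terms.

2763/1201

g(3) = 15, g(2) = -4. s(2) = 2 - (-4)·(2 - 3)/((-4) - 15) = 42/19.
g(2) = -4, g(42/19) = -8220/6859. s(3) = (42/19) - (-8220/6859)·((42/19) - 2)/((-8220/6859) - (-4)) = 2763/1201.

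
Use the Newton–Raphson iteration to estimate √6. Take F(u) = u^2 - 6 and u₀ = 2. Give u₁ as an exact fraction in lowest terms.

F'(u) = 2u.
F(2) = -2, F'(2) = 4, so u₁ = 2 - (-2)/4 = 5/2.

5/2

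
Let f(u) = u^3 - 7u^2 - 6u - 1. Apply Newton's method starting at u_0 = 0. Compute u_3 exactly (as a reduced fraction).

f'(u) = 3u^2 - 14u - 6.
f(0) = -1, f'(0) = -6, so u_1 = 0 - (-1)/(-6) = -1/6.
f(-1/6) = -43/216, f'(-1/6) = -43/12, so u_2 = (-1/6) - (-43/216)/(-43/12) = -2/9.
f(-2/9) = -17/729, f'(-2/9) = -74/27, so u_3 = (-2/9) - (-17/729)/(-74/27) = -461/1998.

-461/1998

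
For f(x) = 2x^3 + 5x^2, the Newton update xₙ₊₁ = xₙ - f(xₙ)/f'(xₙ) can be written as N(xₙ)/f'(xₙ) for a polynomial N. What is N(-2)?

-12

f'(x) = 6x^2 + 10x.
N(x) = x·f'(x) - f(x) = x·(6x^2 + 10x) - (2x^3 + 5x^2) = 4x^3 + 5x^2.
N(-2) = -12.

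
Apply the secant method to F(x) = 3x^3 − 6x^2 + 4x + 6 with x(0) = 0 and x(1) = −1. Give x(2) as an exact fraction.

F(0) = 6, F(−1) = −7. x(2) = (−1) − (−7)·((−1) − 0)/((−7) − 6) = −6/13.

−6/13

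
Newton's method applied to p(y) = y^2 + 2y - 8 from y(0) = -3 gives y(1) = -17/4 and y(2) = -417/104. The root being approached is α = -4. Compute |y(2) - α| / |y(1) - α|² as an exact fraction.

y(1) - α = -17/4 - (-4) = -17/4 + 4 = -1/4, so |y(1) - α| = 1/4.
y(2) - α = -417/104 - (-4) = -417/104 + 4 = -1/104, so |y(2) - α| = 1/104.
|y(1) - α|² = 1/16.
Ratio = (1/104) / (1/16) = 2/13.

2/13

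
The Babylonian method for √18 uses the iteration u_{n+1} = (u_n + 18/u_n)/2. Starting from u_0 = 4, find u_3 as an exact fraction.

u_1 = (4 + 18/4)/2 = 17/4.
u_2 = (17/4 + 18/(17/4))/2 = 577/136.
u_3 = (577/136 + 18/(577/136))/2 = 665857/156944.

665857/156944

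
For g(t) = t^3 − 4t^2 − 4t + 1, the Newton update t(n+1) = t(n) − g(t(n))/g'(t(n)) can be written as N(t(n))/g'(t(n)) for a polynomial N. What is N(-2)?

−33

g'(t) = 3t^2 − 8t − 4.
N(t) = t·g'(t) − g(t) = t·(3t^2 − 8t − 4) − (t^3 − 4t^2 − 4t + 1) = 2t^3 − 4t^2 − 1.
N(-2) = −33.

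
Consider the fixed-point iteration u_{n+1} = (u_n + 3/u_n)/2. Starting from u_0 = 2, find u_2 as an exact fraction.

97/56

u_1 = (2 + 3/2)/2 = 7/4.
u_2 = (7/4 + 3/(7/4))/2 = 97/56.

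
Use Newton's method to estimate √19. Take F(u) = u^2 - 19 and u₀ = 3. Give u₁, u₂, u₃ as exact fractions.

F'(u) = 2u.
F(3) = -10, F'(3) = 6, so u₁ = 3 - (-10)/6 = 14/3.
F(14/3) = 25/9, F'(14/3) = 28/3, so u₂ = (14/3) - (25/9)/(28/3) = 367/84.
F(367/84) = 625/7056, F'(367/84) = 367/42, so u₃ = (367/84) - (625/7056)/(367/42) = 268753/61656.

u₁ = 14/3, u₂ = 367/84, u₃ = 268753/61656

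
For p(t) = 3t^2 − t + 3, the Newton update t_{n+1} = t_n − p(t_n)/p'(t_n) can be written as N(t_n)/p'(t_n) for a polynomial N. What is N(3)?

24

p'(t) = 6t − 1.
N(t) = t·p'(t) − p(t) = t·(6t − 1) − (3t^2 − t + 3) = 3t^2 − 3.
N(3) = 24.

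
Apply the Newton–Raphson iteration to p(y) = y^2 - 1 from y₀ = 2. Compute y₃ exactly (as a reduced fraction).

3281/3280

p'(y) = 2y.
p(2) = 3, p'(2) = 4, so y₁ = 2 - 3/4 = 5/4.
p(5/4) = 9/16, p'(5/4) = 5/2, so y₂ = (5/4) - (9/16)/(5/2) = 41/40.
p(41/40) = 81/1600, p'(41/40) = 41/20, so y₃ = (41/40) - (81/1600)/(41/20) = 3281/3280.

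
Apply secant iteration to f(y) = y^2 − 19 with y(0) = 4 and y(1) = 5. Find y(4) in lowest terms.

1591/365

f(4) = −3, f(5) = 6. y(2) = 5 − 6·(5 − 4)/(6 − (−3)) = 13/3.
f(5) = 6, f(13/3) = −2/9. y(3) = (13/3) − (−2/9)·((13/3) − 5)/((−2/9) − 6) = 61/14.
f(13/3) = −2/9, f(61/14) = −3/196. y(4) = (61/14) − (−3/196)·((61/14) − (13/3))/((−3/196) − (−2/9)) = 1591/365.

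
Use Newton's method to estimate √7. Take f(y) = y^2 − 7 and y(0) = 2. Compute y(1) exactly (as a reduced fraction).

11/4

f'(y) = 2y.
f(2) = −3, f'(2) = 4, so y(1) = 2 − (−3)/4 = 11/4.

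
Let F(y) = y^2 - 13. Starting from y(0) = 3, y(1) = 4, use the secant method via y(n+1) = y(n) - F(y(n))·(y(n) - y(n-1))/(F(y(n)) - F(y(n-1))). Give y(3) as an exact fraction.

F(3) = -4, F(4) = 3. y(2) = 4 - 3·(4 - 3)/(3 - (-4)) = 25/7.
F(4) = 3, F(25/7) = -12/49. y(3) = (25/7) - (-12/49)·((25/7) - 4)/((-12/49) - 3) = 191/53.

191/53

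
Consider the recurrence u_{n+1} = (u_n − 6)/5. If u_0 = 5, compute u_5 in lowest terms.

−4681/3125

u_1 = (5 − 6)/5 = −1/5.
u_2 = ((−1/5) − 6)/5 = −31/25.
u_3 = ((−31/25) − 6)/5 = −181/125.
u_4 = ((−181/125) − 6)/5 = −931/625.
u_5 = ((−931/625) − 6)/5 = −4681/3125.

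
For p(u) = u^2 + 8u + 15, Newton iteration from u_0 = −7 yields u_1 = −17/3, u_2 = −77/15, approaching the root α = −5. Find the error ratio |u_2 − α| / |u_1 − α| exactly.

u_1 − α = −17/3 − (−5) = −17/3 + 5 = −2/3, so |u_1 − α| = 2/3.
u_2 − α = −77/15 − (−5) = −77/15 + 5 = −2/15, so |u_2 − α| = 2/15.
Ratio = (2/15) / (2/3) = 1/5.

1/5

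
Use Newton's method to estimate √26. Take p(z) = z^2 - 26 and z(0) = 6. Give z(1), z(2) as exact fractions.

p'(z) = 2z.
p(6) = 10, p'(6) = 12, so z(1) = 6 - 10/12 = 31/6.
p(31/6) = 25/36, p'(31/6) = 31/3, so z(2) = (31/6) - (25/36)/(31/3) = 1897/372.

z(1) = 31/6, z(2) = 1897/372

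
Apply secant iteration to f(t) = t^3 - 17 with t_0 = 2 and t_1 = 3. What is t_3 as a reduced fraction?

20801/8137

f(2) = -9, f(3) = 10. t_2 = 3 - 10·(3 - 2)/(10 - (-9)) = 47/19.
f(3) = 10, f(47/19) = -12780/6859. t_3 = (47/19) - (-12780/6859)·((47/19) - 3)/((-12780/6859) - 10) = 20801/8137.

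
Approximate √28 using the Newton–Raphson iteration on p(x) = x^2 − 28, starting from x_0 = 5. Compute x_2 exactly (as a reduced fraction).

p'(x) = 2x.
p(5) = −3, p'(5) = 10, so x_1 = 5 − (−3)/10 = 53/10.
p(53/10) = 9/100, p'(53/10) = 53/5, so x_2 = (53/10) − (9/100)/(53/5) = 5609/1060.

5609/1060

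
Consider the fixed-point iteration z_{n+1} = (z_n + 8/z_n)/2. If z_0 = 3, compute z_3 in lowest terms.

z_1 = (3 + 8/3)/2 = 17/6.
z_2 = (17/6 + 8/(17/6))/2 = 577/204.
z_3 = (577/204 + 8/(577/204))/2 = 665857/235416.

665857/235416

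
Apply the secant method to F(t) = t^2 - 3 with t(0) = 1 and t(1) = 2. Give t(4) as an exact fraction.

97/56

F(1) = -2, F(2) = 1. t(2) = 2 - 1·(2 - 1)/(1 - (-2)) = 5/3.
F(2) = 1, F(5/3) = -2/9. t(3) = (5/3) - (-2/9)·((5/3) - 2)/((-2/9) - 1) = 19/11.
F(5/3) = -2/9, F(19/11) = -2/121. t(4) = (19/11) - (-2/121)·((19/11) - (5/3))/((-2/121) - (-2/9)) = 97/56.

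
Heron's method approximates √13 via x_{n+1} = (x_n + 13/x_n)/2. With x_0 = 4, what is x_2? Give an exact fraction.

x_1 = (4 + 13/4)/2 = 29/8.
x_2 = (29/8 + 13/(29/8))/2 = 1673/464.

1673/464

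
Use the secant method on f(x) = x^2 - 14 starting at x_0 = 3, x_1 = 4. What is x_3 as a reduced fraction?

101/27

f(3) = -5, f(4) = 2. x_2 = 4 - 2·(4 - 3)/(2 - (-5)) = 26/7.
f(4) = 2, f(26/7) = -10/49. x_3 = (26/7) - (-10/49)·((26/7) - 4)/((-10/49) - 2) = 101/27.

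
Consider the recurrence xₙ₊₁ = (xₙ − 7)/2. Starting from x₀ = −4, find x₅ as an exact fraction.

x₁ = ((−4) − 7)/2 = −11/2.
x₂ = ((−11/2) − 7)/2 = −25/4.
x₃ = ((−25/4) − 7)/2 = −53/8.
x₄ = ((−53/8) − 7)/2 = −109/16.
x₅ = ((−109/16) − 7)/2 = −221/32.

−221/32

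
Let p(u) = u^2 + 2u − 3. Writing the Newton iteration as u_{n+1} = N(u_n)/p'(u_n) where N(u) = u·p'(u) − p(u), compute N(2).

p'(u) = 2u + 2.
N(u) = u·p'(u) − p(u) = u·(2u + 2) − (u^2 + 2u − 3) = u^2 + 3.
N(2) = 7.

7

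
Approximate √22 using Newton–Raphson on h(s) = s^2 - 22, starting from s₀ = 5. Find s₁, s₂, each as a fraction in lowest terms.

s₁ = 47/10, s₂ = 4409/940

h'(s) = 2s.
h(5) = 3, h'(5) = 10, so s₁ = 5 - 3/10 = 47/10.
h(47/10) = 9/100, h'(47/10) = 47/5, so s₂ = (47/10) - (9/100)/(47/5) = 4409/940.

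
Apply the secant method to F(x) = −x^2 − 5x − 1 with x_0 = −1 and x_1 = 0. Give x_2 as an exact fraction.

−1/4

F(−1) = 3, F(0) = −1. x_2 = 0 − (−1)·(0 − (−1))/((−1) − 3) = −1/4.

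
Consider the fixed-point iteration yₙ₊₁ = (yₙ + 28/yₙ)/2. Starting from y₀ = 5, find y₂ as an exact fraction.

5609/1060

y₁ = (5 + 28/5)/2 = 53/10.
y₂ = (53/10 + 28/(53/10))/2 = 5609/1060.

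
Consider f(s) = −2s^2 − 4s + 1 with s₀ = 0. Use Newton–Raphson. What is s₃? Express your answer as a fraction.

881/3920

f'(s) = −4s − 4.
f(0) = 1, f'(0) = −4, so s₁ = 0 − 1/(−4) = 1/4.
f(1/4) = −1/8, f'(1/4) = −5, so s₂ = (1/4) − (−1/8)/(−5) = 9/40.
f(9/40) = −1/800, f'(9/40) = −49/10, so s₃ = (9/40) − (−1/800)/(−49/10) = 881/3920.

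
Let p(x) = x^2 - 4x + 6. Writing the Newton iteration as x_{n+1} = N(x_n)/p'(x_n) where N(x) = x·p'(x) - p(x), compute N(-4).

p'(x) = 2x - 4.
N(x) = x·p'(x) - p(x) = x·(2x - 4) - (x^2 - 4x + 6) = x^2 - 6.
N(-4) = 10.

10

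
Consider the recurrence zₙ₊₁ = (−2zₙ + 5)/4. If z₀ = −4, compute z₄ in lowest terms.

17/32

z₁ = (−2·(−4) + 5)/4 = 13/4.
z₂ = (−2·(13/4) + 5)/4 = −3/8.
z₃ = (−2·(−3/8) + 5)/4 = 23/16.
z₄ = (−2·(23/16) + 5)/4 = 17/32.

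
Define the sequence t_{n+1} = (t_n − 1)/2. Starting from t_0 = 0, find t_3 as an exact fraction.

−7/8

t_1 = (0 − 1)/2 = −1/2.
t_2 = ((−1/2) − 1)/2 = −3/4.
t_3 = ((−3/4) − 1)/2 = −7/8.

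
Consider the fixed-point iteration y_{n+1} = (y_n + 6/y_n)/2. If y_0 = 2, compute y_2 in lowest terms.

y_1 = (2 + 6/2)/2 = 5/2.
y_2 = (5/2 + 6/(5/2))/2 = 49/20.

49/20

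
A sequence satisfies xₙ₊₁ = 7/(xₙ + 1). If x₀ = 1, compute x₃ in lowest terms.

x₁ = 7/(1 + 1) = 7/2.
x₂ = 7/(7/2 + 1) = 14/9.
x₃ = 7/(14/9 + 1) = 63/23.

63/23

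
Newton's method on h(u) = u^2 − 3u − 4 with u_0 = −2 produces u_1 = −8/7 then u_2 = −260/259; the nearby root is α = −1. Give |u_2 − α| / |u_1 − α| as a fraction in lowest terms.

u_1 − α = −8/7 − (−1) = −8/7 + 1 = −1/7, so |u_1 − α| = 1/7.
u_2 − α = −260/259 − (−1) = −260/259 + 1 = −1/259, so |u_2 − α| = 1/259.
Ratio = (1/259) / (1/7) = 1/37.

1/37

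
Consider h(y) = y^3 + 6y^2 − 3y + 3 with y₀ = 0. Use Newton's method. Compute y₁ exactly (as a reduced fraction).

h'(y) = 3y^2 + 12y − 3.
h(0) = 3, h'(0) = −3, so y₁ = 0 − 3/(−3) = 1.

1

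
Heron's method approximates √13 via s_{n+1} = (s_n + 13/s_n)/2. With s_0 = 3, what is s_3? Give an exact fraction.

s_1 = (3 + 13/3)/2 = 11/3.
s_2 = (11/3 + 13/(11/3))/2 = 119/33.
s_3 = (119/33 + 13/(119/33))/2 = 14159/3927.

14159/3927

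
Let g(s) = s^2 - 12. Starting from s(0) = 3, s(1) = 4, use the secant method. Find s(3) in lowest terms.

g(3) = -3, g(4) = 4. s(2) = 4 - 4·(4 - 3)/(4 - (-3)) = 24/7.
g(4) = 4, g(24/7) = -12/49. s(3) = (24/7) - (-12/49)·((24/7) - 4)/((-12/49) - 4) = 45/13.

45/13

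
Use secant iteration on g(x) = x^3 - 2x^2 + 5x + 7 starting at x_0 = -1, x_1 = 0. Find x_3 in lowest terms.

-448/481

g(-1) = -1, g(0) = 7. x_2 = 0 - 7·(0 - (-1))/(7 - (-1)) = -7/8.
g(0) = 7, g(-7/8) = 217/512. x_3 = (-7/8) - (217/512)·((-7/8) - 0)/((217/512) - 7) = -448/481.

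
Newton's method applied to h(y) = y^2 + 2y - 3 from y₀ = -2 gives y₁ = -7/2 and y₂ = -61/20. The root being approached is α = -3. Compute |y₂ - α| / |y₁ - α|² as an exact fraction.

1/5

y₁ - α = -7/2 - (-3) = -7/2 + 3 = -1/2, so |y₁ - α| = 1/2.
y₂ - α = -61/20 - (-3) = -61/20 + 3 = -1/20, so |y₂ - α| = 1/20.
|y₁ - α|² = 1/4.
Ratio = (1/20) / (1/4) = 1/5.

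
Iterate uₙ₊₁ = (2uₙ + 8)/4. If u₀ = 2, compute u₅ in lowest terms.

63/16

u₁ = (2·2 + 8)/4 = 3.
u₂ = (2·3 + 8)/4 = 7/2.
u₃ = (2·(7/2) + 8)/4 = 15/4.
u₄ = (2·(15/4) + 8)/4 = 31/8.
u₅ = (2·(31/8) + 8)/4 = 63/16.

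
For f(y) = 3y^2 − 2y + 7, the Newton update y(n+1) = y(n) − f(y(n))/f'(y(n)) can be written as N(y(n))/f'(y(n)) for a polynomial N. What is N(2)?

5

f'(y) = 6y − 2.
N(y) = y·f'(y) − f(y) = y·(6y − 2) − (3y^2 − 2y + 7) = 3y^2 − 7.
N(2) = 5.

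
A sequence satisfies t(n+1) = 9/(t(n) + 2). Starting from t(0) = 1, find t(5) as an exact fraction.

747/337

t(1) = 9/(1 + 2) = 3.
t(2) = 9/(3 + 2) = 9/5.
t(3) = 9/(9/5 + 2) = 45/19.
t(4) = 9/(45/19 + 2) = 171/83.
t(5) = 9/(171/83 + 2) = 747/337.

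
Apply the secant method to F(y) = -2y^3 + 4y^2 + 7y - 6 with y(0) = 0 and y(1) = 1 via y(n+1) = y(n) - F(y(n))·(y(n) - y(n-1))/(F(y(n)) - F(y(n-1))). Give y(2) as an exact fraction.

F(0) = -6, F(1) = 3. y(2) = 1 - 3·(1 - 0)/(3 - (-6)) = 2/3.

2/3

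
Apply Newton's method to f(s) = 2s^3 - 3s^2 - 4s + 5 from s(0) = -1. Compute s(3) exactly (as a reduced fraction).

-4205973/3113402

f'(s) = 6s^2 - 6s - 4.
f(-1) = 4, f'(-1) = 8, so s(1) = (-1) - 4/8 = -3/2.
f(-3/2) = -5/2, f'(-3/2) = 37/2, so s(2) = (-3/2) - (-5/2)/(37/2) = -101/74.
f(-101/74) = -10850/50653, f'(-101/74) = 42073/2738, so s(3) = (-101/74) - (-10850/50653)/(42073/2738) = -4205973/3113402.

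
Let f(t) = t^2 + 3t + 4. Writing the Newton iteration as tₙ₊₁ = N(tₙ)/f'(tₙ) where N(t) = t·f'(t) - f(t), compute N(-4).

12

f'(t) = 2t + 3.
N(t) = t·f'(t) - f(t) = t·(2t + 3) - (t^2 + 3t + 4) = t^2 - 4.
N(-4) = 12.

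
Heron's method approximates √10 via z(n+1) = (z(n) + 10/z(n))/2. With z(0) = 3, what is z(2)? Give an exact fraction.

z(1) = (3 + 10/3)/2 = 19/6.
z(2) = (19/6 + 10/(19/6))/2 = 721/228.

721/228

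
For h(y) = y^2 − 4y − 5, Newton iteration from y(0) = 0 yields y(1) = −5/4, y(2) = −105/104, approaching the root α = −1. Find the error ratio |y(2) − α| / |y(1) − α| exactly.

1/26

y(1) − α = −5/4 − (−1) = −5/4 + 1 = −1/4, so |y(1) − α| = 1/4.
y(2) − α = −105/104 − (−1) = −105/104 + 1 = −1/104, so |y(2) − α| = 1/104.
Ratio = (1/104) / (1/4) = 1/26.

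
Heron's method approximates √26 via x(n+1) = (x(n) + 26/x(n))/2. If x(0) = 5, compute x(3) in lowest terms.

x(1) = (5 + 26/5)/2 = 51/10.
x(2) = (51/10 + 26/(51/10))/2 = 5201/1020.
x(3) = (5201/1020 + 26/(5201/1020))/2 = 54100801/10610040.

54100801/10610040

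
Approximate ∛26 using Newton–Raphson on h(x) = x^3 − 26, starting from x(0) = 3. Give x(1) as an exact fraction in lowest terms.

h'(x) = 3x^2.
h(3) = 1, h'(3) = 27, so x(1) = 3 − 1/27 = 80/27.

80/27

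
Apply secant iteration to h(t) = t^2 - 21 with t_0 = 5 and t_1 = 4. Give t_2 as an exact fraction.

h(5) = 4, h(4) = -5. t_2 = 4 - (-5)·(4 - 5)/((-5) - 4) = 41/9.

41/9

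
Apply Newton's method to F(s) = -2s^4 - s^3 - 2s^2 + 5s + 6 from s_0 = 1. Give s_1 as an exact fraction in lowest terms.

8/5

F'(s) = -8s^3 - 3s^2 - 4s + 5.
F(1) = 6, F'(1) = -10, so s_1 = 1 - 6/(-10) = 8/5.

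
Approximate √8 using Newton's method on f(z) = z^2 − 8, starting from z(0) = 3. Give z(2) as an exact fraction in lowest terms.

577/204

f'(z) = 2z.
f(3) = 1, f'(3) = 6, so z(1) = 3 − 1/6 = 17/6.
f(17/6) = 1/36, f'(17/6) = 17/3, so z(2) = (17/6) − (1/36)/(17/3) = 577/204.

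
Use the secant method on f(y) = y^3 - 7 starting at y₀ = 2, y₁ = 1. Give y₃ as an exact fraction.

201/103

f(2) = 1, f(1) = -6. y₂ = 1 - (-6)·(1 - 2)/((-6) - 1) = 13/7.
f(1) = -6, f(13/7) = -204/343. y₃ = (13/7) - (-204/343)·((13/7) - 1)/((-204/343) - (-6)) = 201/103.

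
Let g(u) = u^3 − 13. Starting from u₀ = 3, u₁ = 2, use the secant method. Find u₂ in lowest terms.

g(3) = 14, g(2) = −5. u₂ = 2 − (−5)·(2 − 3)/((−5) − 14) = 43/19.

43/19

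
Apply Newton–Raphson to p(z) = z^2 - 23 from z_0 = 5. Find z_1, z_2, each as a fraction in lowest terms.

p'(z) = 2z.
p(5) = 2, p'(5) = 10, so z_1 = 5 - 2/10 = 24/5.
p(24/5) = 1/25, p'(24/5) = 48/5, so z_2 = (24/5) - (1/25)/(48/5) = 1151/240.

z_1 = 24/5, z_2 = 1151/240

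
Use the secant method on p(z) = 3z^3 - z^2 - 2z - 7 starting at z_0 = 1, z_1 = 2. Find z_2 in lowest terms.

23/16

p(1) = -7, p(2) = 9. z_2 = 2 - 9·(2 - 1)/(9 - (-7)) = 23/16.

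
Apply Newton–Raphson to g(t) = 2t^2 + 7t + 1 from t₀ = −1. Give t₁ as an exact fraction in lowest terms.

g'(t) = 4t + 7.
g(−1) = −4, g'(−1) = 3, so t₁ = (−1) − (−4)/3 = 1/3.

1/3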